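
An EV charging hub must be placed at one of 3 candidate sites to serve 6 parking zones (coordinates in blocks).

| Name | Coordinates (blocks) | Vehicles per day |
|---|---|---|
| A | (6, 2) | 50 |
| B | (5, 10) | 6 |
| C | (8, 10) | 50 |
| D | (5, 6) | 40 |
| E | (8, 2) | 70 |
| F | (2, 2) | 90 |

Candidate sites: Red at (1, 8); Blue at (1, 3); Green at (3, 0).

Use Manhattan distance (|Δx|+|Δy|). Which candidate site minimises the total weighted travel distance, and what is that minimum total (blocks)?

Total weighted distance at each candidate:
  Red (1, 8): total = 2816
  Blue (1, 3): total = 2086
  Green (3, 0): total = 2152
Minimum is at Blue with total 2086 blocks.

Blue, total 2086 blocks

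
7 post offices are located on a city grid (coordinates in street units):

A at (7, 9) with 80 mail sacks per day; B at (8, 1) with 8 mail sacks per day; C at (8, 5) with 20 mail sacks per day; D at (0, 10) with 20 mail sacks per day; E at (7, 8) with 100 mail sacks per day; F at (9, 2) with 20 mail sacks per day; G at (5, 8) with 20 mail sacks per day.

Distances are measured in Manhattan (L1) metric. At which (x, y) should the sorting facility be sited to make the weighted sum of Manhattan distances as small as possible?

Manhattan distance separates: Σwᵢ(|x−xᵢ|+|y−yᵢ|) = Σwᵢ|x−xᵢ| + Σwᵢ|y−yᵢ|, so x and y are optimised independently as 1-D weighted medians.
Total weight W = 268; half = 134.
x-coordinate, sorted with cumulative weight:
  x=0 (D, w=20) cum 20
  x=5 (G, w=20) cum 40
  x=7 (A, w=80) cum 120
  x=7 (E, w=100) cum 220  ← median
  x=8 (B, w=8) cum 228
  x=8 (C, w=20) cum 248
  x=9 (F, w=20) cum 268
⇒ x* = 7
y-coordinate, sorted with cumulative weight:
  y=1 (B, w=8) cum 8
  y=2 (F, w=20) cum 28
  y=5 (C, w=20) cum 48
  y=8 (E, w=100) cum 148  ← median
  y=8 (G, w=20) cum 168
  y=9 (A, w=80) cum 248
  y=10 (D, w=20) cum 268
⇒ y* = 8

(7, 8)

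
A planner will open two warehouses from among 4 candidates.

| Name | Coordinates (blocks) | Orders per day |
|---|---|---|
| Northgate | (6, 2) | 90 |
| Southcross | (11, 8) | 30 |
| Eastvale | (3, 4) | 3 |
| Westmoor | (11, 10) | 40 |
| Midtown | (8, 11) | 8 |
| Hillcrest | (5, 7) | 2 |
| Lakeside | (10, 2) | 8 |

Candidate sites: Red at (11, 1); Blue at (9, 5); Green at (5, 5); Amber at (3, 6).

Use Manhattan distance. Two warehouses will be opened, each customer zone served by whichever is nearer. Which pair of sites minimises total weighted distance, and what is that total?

Evaluate every pair (each demand assigned to the nearer of the two):
  {Blue, Green}: total = 891
  {Red, Green}: total = 1031
  {Blue, Amber}: total = 1070
  {Red, Blue}: total = 1075
  {Green, Amber}: total = 1216
  {Red, Amber}: total = 1218
Best pair: {Blue, Green} with total 891.

{Blue, Green}, total 891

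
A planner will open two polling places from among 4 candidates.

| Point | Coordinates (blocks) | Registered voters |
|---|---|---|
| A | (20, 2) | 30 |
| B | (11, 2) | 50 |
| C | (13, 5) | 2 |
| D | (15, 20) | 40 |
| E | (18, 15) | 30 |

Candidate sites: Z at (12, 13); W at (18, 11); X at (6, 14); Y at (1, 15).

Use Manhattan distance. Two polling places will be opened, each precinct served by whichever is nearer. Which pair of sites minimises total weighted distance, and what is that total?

{Z, W}, total 1468

Evaluate every pair (each demand assigned to the nearer of the two):
  {Z, W}: total = 1468
  {W, X}: total = 1752
  {W, Y}: total = 1752
  {Z, X}: total = 1828
  {Z, Y}: total = 1828
  {X, Y}: total = 2652
Best pair: {Z, W} with total 1468.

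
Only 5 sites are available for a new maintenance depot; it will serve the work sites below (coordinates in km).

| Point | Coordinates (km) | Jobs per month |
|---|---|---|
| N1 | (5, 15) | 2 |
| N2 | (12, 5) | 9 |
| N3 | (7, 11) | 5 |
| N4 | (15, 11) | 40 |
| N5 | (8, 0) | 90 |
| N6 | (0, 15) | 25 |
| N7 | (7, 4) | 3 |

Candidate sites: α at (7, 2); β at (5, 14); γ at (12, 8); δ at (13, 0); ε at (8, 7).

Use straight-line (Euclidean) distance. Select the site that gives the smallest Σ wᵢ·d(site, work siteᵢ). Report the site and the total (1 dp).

Total weighted distance at each candidate:
  α (7, 2): total = 1181.8
  β (5, 14): total = 1986.9
  γ (12, 8): total = 1417.2
  δ (13, 0): total = 1557.6
  ε (8, 7): total = 1322.8
Minimum is at α with total 1181.8 km.

α, total 1181.8 km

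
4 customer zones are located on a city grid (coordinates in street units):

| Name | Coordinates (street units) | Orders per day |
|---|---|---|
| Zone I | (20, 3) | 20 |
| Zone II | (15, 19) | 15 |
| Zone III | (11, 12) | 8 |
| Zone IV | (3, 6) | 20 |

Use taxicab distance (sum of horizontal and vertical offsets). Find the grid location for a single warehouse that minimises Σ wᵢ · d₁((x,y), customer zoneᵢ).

Manhattan distance separates: Σwᵢ(|x−xᵢ|+|y−yᵢ|) = Σwᵢ|x−xᵢ| + Σwᵢ|y−yᵢ|, so x and y are optimised independently as 1-D weighted medians.
Total weight W = 63; half = 31.5.
x-coordinate, sorted with cumulative weight:
  x=3 (Zone IV, w=20) cum 20
  x=11 (Zone III, w=8) cum 28
  x=15 (Zone II, w=15) cum 43  ← median
  x=20 (Zone I, w=20) cum 63
⇒ x* = 15
y-coordinate, sorted with cumulative weight:
  y=3 (Zone I, w=20) cum 20
  y=6 (Zone IV, w=20) cum 40  ← median
  y=12 (Zone III, w=8) cum 48
  y=19 (Zone II, w=15) cum 63
⇒ y* = 6

(15, 6)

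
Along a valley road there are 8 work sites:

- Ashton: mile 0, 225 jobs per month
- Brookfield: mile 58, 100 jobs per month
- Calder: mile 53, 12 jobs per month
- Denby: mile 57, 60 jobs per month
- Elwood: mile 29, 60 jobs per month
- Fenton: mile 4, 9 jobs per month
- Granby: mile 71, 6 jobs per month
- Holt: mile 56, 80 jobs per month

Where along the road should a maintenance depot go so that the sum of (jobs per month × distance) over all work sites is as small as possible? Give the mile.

For a sum of weighted absolute distances on a line, the optimum is the weighted median (not the mean). Total weight W = 552; half-weight = 276.
Sort by position and accumulate weight:
  mile 0 (Ashton, w=225) → cum 225
  mile 4 (Fenton, w=9) → cum 234
  mile 29 (Elwood, w=60) → cum 294  ≥ 276 → median here
  mile 53 (Calder, w=12) → cum 306
  mile 56 (Holt, w=80) → cum 386
  mile 57 (Denby, w=60) → cum 446
  mile 58 (Brookfield, w=100) → cum 546
  mile 71 (Granby, w=6) → cum 552
Optimal location: mile 29.

x = 29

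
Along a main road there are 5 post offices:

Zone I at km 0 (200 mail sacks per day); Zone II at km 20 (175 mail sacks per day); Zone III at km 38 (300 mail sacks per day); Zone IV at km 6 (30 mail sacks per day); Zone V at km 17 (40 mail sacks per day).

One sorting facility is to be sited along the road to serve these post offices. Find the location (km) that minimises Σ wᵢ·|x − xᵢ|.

For a sum of weighted absolute distances on a line, the optimum is the weighted median (not the mean). Total weight W = 745; half-weight = 372.5.
Sort by position and accumulate weight:
  km 0 (Zone I, w=200) → cum 200
  km 6 (Zone IV, w=30) → cum 230
  km 17 (Zone V, w=40) → cum 270
  km 20 (Zone II, w=175) → cum 445  ≥ 372.5 → median here
  km 38 (Zone III, w=300) → cum 745
Optimal location: km 20.

x = 20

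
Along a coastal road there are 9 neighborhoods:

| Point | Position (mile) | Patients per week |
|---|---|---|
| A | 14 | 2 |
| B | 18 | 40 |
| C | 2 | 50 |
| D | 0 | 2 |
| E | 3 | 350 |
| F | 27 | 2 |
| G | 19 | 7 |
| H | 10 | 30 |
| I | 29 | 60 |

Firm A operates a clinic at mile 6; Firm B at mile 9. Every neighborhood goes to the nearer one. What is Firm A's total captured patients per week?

402

The indifferent point is the midpoint (6+9)/2 = 7.5; neighborhoods left of it (closer to Firm A at 6) go to Firm A, those right go to Firm B.
  D at 0 (w=2) → Firm A
  C at 2 (w=50) → Firm A
  E at 3 (w=350) → Firm A
  H at 10 (w=30) → Firm B
  A at 14 (w=2) → Firm B
  B at 18 (w=40) → Firm B
  G at 19 (w=7) → Firm B
  F at 27 (w=2) → Firm B
  I at 29 (w=60) → Firm B
Firm A captures 402; Firm B captures 141.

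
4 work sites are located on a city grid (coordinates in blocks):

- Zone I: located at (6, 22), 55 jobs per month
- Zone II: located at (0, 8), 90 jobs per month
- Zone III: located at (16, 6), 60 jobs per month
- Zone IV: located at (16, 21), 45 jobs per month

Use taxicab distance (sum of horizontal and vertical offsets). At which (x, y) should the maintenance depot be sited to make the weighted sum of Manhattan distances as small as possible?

(6, 8)

Manhattan distance separates: Σwᵢ(|x−xᵢ|+|y−yᵢ|) = Σwᵢ|x−xᵢ| + Σwᵢ|y−yᵢ|, so x and y are optimised independently as 1-D weighted medians.
Total weight W = 250; half = 125.
x-coordinate, sorted with cumulative weight:
  x=0 (Zone II, w=90) cum 90
  x=6 (Zone I, w=55) cum 145  ← median
  x=16 (Zone III, w=60) cum 205
  x=16 (Zone IV, w=45) cum 250
⇒ x* = 6
y-coordinate, sorted with cumulative weight:
  y=6 (Zone III, w=60) cum 60
  y=8 (Zone II, w=90) cum 150  ← median
  y=21 (Zone IV, w=45) cum 195
  y=22 (Zone I, w=55) cum 250
⇒ y* = 8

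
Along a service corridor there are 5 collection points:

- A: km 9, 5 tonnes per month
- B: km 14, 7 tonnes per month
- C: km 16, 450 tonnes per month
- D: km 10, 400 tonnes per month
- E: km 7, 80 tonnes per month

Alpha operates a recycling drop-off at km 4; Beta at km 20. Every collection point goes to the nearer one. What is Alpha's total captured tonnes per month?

485

The indifferent point is the midpoint (4+20)/2 = 12; collection points left of it (closer to Alpha at 4) go to Alpha, those right go to Beta.
  E at 7 (w=80) → Alpha
  A at 9 (w=5) → Alpha
  D at 10 (w=400) → Alpha
  B at 14 (w=7) → Beta
  C at 16 (w=450) → Beta
Alpha captures 485; Beta captures 457.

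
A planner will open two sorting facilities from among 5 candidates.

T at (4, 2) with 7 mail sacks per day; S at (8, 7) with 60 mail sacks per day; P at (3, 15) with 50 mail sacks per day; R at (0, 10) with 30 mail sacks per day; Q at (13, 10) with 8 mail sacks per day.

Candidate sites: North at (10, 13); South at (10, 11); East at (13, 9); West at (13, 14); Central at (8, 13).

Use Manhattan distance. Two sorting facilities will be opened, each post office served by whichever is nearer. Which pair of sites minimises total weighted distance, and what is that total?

{East, Central}, total 1153

Evaluate every pair (each demand assigned to the nearer of the two):
  {East, Central}: total = 1153
  {South, Central}: total = 1177
  {West, Central}: total = 1177
  {North, Central}: total = 1193
  {North, South}: total = 1277
  {South, East}: total = 1353
  {South, West}: total = 1377
  {North, East}: total = 1380
  {North, West}: total = 1471
  {East, West}: total = 1510
Best pair: {East, Central} with total 1153.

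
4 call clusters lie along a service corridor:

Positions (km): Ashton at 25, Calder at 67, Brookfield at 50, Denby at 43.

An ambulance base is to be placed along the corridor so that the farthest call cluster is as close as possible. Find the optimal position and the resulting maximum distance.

The 1-center on a line is the midpoint of the two extreme points: leftmost at 25, rightmost at 67.
Optimal location = (25 + 67)/2 = 46; maximum distance = (67 − 25)/2 = 21.

location 46, max distance 21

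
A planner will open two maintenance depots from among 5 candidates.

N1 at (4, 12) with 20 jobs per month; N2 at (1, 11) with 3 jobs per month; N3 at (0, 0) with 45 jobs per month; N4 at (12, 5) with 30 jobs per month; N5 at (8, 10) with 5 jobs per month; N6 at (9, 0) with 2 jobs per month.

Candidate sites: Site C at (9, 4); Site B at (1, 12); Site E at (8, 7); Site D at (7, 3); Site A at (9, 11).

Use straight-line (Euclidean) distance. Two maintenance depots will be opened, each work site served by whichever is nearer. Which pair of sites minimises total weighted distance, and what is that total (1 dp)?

{Site B, Site D}, total 609.8

Evaluate every pair (each demand assigned to the nearer of the two):
  {Site B, Site D}: total = 609.8
  {Site C, Site B}: total = 639.5
  {Site D, Site A}: total = 644.5
  {Site E, Site D}: total = 651.3
  {Site C, Site A}: total = 679.1
  {Site C, Site D}: total = 693.9
  {Site B, Site E}: total = 704.7
  {Site C, Site E}: total = 713.3
  {Site E, Site A}: total = 759.7
  {Site B, Site A}: total = 835.2
Best pair: {Site B, Site D} with total 609.8.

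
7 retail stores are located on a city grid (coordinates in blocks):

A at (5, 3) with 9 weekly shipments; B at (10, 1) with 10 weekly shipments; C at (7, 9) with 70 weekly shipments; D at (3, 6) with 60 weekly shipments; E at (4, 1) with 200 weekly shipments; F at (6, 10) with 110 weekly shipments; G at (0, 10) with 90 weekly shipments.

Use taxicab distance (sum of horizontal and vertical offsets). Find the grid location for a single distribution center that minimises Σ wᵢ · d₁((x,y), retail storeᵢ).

Manhattan distance separates: Σwᵢ(|x−xᵢ|+|y−yᵢ|) = Σwᵢ|x−xᵢ| + Σwᵢ|y−yᵢ|, so x and y are optimised independently as 1-D weighted medians.
Total weight W = 549; half = 274.5.
x-coordinate, sorted with cumulative weight:
  x=0 (G, w=90) cum 90
  x=3 (D, w=60) cum 150
  x=4 (E, w=200) cum 350  ← median
  x=5 (A, w=9) cum 359
  x=6 (F, w=110) cum 469
  x=7 (C, w=70) cum 539
  x=10 (B, w=10) cum 549
⇒ x* = 4
y-coordinate, sorted with cumulative weight:
  y=1 (B, w=10) cum 10
  y=1 (E, w=200) cum 210
  y=3 (A, w=9) cum 219
  y=6 (D, w=60) cum 279  ← median
  y=9 (C, w=70) cum 349
  y=10 (F, w=110) cum 459
  y=10 (G, w=90) cum 549
⇒ y* = 6

(4, 6)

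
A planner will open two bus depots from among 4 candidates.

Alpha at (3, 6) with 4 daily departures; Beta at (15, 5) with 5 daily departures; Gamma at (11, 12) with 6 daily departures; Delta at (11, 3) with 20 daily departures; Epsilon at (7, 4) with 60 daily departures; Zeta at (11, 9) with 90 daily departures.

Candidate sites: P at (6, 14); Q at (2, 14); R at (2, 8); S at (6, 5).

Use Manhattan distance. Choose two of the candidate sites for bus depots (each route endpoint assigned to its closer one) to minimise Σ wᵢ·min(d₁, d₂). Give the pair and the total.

Evaluate every pair (each demand assigned to the nearer of the two):
  {P, S}: total = 1173
  {Q, S}: total = 1197
  {R, S}: total = 1199
  {P, R}: total = 1854
  {Q, R}: total = 1878
  {P, Q}: total = 2048
Best pair: {P, S} with total 1173.

{P, S}, total 1173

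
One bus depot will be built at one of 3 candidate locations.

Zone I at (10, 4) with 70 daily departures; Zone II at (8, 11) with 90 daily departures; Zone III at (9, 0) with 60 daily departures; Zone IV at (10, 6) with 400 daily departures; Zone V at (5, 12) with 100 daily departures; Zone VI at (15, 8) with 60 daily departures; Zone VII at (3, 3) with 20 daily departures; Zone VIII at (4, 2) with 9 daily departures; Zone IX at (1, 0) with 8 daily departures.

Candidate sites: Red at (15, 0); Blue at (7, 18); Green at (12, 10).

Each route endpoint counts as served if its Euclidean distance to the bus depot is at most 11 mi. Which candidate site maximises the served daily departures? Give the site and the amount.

Coverage radius r = 11 mi; a point is covered iff (Δx)²+(Δy)² ≤ 11² = 121.
  Red (15, 0): covers {Zone I, Zone III, Zone IV, Zone VI} → 590
  Blue (7, 18): covers {Zone II, Zone V} → 190
  Green (12, 10): covers {Zone I, Zone II, Zone III, Zone IV, Zone V, Zone VI} → 780
Maximum coverage at Green: 780 daily departures.

Green, covering 780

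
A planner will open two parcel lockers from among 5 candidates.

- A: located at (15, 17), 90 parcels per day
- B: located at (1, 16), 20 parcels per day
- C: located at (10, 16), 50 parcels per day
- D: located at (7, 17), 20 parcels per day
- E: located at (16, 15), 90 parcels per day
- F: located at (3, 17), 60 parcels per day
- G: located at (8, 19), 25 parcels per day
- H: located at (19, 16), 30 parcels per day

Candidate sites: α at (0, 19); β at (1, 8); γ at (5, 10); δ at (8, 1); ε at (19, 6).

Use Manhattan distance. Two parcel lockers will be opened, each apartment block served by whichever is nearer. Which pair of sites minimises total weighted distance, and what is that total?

{α, ε}, total 4140

Evaluate every pair (each demand assigned to the nearer of the two):
  {α, ε}: total = 4140
  {γ, ε}: total = 4500
  {α, γ}: total = 4880
  {β, ε}: total = 5150
  {β, γ}: total = 5300
  {γ, δ}: total = 5340
  {α, β}: total = 5400
  {α, δ}: total = 5400
  {δ, ε}: total = 6070
  {β, δ}: total = 7250
Best pair: {α, ε} with total 4140.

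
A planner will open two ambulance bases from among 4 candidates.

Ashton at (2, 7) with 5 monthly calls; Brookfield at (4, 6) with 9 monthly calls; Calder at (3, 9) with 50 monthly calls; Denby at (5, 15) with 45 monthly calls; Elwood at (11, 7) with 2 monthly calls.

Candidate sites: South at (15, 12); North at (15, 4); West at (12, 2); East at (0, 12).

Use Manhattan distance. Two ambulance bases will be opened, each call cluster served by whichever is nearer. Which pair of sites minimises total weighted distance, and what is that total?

{West, East}, total 797

Evaluate every pair (each demand assigned to the nearer of the two):
  {West, East}: total = 797
  {North, East}: total = 799
  {South, East}: total = 803
  {South, West}: total = 1530
  {South, North}: total = 1546
  {North, West}: total = 1895
Best pair: {West, East} with total 797.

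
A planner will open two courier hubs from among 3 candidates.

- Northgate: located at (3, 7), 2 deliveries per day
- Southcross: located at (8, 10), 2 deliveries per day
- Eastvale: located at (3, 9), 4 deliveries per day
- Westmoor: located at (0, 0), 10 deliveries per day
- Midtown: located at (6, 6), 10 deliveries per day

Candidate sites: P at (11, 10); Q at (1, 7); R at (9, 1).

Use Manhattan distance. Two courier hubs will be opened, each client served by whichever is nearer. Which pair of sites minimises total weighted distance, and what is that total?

Evaluate every pair (each demand assigned to the nearer of the two):
  {P, Q}: total = 166
  {Q, R}: total = 180
  {P, R}: total = 244
Best pair: {P, Q} with total 166.

{P, Q}, total 166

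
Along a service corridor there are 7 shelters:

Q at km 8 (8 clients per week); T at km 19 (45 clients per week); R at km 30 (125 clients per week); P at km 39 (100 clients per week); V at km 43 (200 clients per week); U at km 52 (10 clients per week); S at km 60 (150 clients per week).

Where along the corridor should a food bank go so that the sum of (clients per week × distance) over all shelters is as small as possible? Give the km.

x = 43

For a sum of weighted absolute distances on a line, the optimum is the weighted median (not the mean). Total weight W = 638; half-weight = 319.
Sort by position and accumulate weight:
  km 8 (Q, w=8) → cum 8
  km 19 (T, w=45) → cum 53
  km 30 (R, w=125) → cum 178
  km 39 (P, w=100) → cum 278
  km 43 (V, w=200) → cum 478  ≥ 319 → median here
  km 52 (U, w=10) → cum 488
  km 60 (S, w=150) → cum 638
Optimal location: km 43.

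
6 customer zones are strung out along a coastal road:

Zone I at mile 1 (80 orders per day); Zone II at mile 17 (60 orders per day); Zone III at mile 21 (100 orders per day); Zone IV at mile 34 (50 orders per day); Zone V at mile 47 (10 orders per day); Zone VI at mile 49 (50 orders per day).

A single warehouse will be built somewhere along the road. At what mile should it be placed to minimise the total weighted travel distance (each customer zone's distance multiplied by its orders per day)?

For a sum of weighted absolute distances on a line, the optimum is the weighted median (not the mean). Total weight W = 350; half-weight = 175.
Sort by position and accumulate weight:
  mile 1 (Zone I, w=80) → cum 80
  mile 17 (Zone II, w=60) → cum 140
  mile 21 (Zone III, w=100) → cum 240  ≥ 175 → median here
  mile 34 (Zone IV, w=50) → cum 290
  mile 47 (Zone V, w=10) → cum 300
  mile 49 (Zone VI, w=50) → cum 350
Optimal location: mile 21.

x = 21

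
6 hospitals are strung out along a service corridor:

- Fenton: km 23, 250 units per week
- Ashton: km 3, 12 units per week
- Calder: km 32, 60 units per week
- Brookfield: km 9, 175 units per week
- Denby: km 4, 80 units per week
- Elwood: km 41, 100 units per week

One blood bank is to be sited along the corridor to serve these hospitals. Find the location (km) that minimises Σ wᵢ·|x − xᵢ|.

x = 23

For a sum of weighted absolute distances on a line, the optimum is the weighted median (not the mean). Total weight W = 677; half-weight = 338.5.
Sort by position and accumulate weight:
  km 3 (Ashton, w=12) → cum 12
  km 4 (Denby, w=80) → cum 92
  km 9 (Brookfield, w=175) → cum 267
  km 23 (Fenton, w=250) → cum 517  ≥ 338.5 → median here
  km 32 (Calder, w=60) → cum 577
  km 41 (Elwood, w=100) → cum 677
Optimal location: km 23.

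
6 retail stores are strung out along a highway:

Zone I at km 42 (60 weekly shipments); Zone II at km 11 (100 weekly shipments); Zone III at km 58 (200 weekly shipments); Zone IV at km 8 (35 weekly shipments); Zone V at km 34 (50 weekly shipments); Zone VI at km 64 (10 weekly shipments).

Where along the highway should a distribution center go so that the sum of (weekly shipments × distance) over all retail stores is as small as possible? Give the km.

x = 42

For a sum of weighted absolute distances on a line, the optimum is the weighted median (not the mean). Total weight W = 455; half-weight = 227.5.
Sort by position and accumulate weight:
  km 8 (Zone IV, w=35) → cum 35
  km 11 (Zone II, w=100) → cum 135
  km 34 (Zone V, w=50) → cum 185
  km 42 (Zone I, w=60) → cum 245  ≥ 227.5 → median here
  km 58 (Zone III, w=200) → cum 445
  km 64 (Zone VI, w=10) → cum 455
Optimal location: km 42.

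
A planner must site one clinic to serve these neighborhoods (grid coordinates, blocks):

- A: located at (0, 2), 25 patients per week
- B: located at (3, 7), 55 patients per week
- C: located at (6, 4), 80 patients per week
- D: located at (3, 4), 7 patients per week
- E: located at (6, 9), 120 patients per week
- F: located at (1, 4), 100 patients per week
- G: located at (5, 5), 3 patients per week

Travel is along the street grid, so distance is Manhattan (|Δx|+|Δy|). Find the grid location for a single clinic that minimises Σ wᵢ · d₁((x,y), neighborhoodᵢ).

(6, 4)

Manhattan distance separates: Σwᵢ(|x−xᵢ|+|y−yᵢ|) = Σwᵢ|x−xᵢ| + Σwᵢ|y−yᵢ|, so x and y are optimised independently as 1-D weighted medians.
Total weight W = 390; half = 195.
x-coordinate, sorted with cumulative weight:
  x=0 (A, w=25) cum 25
  x=1 (F, w=100) cum 125
  x=3 (B, w=55) cum 180
  x=3 (D, w=7) cum 187
  x=5 (G, w=3) cum 190
  x=6 (C, w=80) cum 270  ← median
  x=6 (E, w=120) cum 390
⇒ x* = 6
y-coordinate, sorted with cumulative weight:
  y=2 (A, w=25) cum 25
  y=4 (C, w=80) cum 105
  y=4 (D, w=7) cum 112
  y=4 (F, w=100) cum 212  ← median
  y=5 (G, w=3) cum 215
  y=7 (B, w=55) cum 270
  y=9 (E, w=120) cum 390
⇒ y* = 4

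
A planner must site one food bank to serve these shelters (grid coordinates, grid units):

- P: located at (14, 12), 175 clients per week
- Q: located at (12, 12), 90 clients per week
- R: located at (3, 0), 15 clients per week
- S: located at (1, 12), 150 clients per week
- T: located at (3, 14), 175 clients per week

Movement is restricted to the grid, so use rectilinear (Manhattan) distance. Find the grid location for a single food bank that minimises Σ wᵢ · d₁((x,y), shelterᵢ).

Manhattan distance separates: Σwᵢ(|x−xᵢ|+|y−yᵢ|) = Σwᵢ|x−xᵢ| + Σwᵢ|y−yᵢ|, so x and y are optimised independently as 1-D weighted medians.
Total weight W = 605; half = 302.5.
x-coordinate, sorted with cumulative weight:
  x=1 (S, w=150) cum 150
  x=3 (R, w=15) cum 165
  x=3 (T, w=175) cum 340  ← median
  x=12 (Q, w=90) cum 430
  x=14 (P, w=175) cum 605
⇒ x* = 3
y-coordinate, sorted with cumulative weight:
  y=0 (R, w=15) cum 15
  y=12 (P, w=175) cum 190
  y=12 (Q, w=90) cum 280
  y=12 (S, w=150) cum 430  ← median
  y=14 (T, w=175) cum 605
⇒ y* = 12

(3, 12)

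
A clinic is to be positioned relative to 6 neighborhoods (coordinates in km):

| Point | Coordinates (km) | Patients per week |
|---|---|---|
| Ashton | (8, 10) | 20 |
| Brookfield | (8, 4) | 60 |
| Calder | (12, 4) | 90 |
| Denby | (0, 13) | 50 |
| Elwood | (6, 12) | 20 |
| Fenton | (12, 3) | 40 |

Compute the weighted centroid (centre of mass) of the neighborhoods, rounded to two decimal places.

(8.29, 6.46)

The minimiser of Σwᵢ‖p−pᵢ‖² is the weighted centroid p* = (Σwᵢpᵢ)/(Σwᵢ).
Σwᵢ = 280.
Σwᵢxᵢ = 20·8 + 60·8 + 90·12 + 50·0 + 20·6 + 40·12 = 2320.
Σwᵢyᵢ = 20·10 + 60·4 + 90·4 + 50·13 + 20·12 + 40·3 = 1810.
x* = 2320/280 = 8.29, y* = 1810/280 = 6.46.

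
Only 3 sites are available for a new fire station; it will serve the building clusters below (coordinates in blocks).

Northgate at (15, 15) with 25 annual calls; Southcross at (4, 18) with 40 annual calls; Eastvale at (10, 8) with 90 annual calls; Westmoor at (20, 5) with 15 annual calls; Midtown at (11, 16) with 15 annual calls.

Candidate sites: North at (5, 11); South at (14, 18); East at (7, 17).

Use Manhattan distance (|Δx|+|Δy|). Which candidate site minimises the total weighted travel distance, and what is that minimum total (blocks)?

Total weighted distance at each candidate:
  North (5, 11): total = 1870
  South (14, 18): total = 2120
  East (7, 17): total = 1940
Minimum is at North with total 1870 blocks.

North, total 1870 blocks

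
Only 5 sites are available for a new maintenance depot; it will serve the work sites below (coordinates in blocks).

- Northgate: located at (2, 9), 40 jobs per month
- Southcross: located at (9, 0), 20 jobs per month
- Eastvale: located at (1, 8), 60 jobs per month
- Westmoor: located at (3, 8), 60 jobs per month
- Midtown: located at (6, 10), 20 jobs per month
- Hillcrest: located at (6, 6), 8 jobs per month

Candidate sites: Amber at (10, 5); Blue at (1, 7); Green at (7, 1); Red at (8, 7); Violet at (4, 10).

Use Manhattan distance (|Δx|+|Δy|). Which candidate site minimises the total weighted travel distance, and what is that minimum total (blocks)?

Blue, total 868 blocks

Total weighted distance at each candidate:
  Amber (10, 5): total = 2140
  Blue (1, 7): total = 868
  Green (7, 1): total = 2268
  Red (8, 7): total = 1444
  Violet (4, 10): total = 988
Minimum is at Blue with total 868 blocks.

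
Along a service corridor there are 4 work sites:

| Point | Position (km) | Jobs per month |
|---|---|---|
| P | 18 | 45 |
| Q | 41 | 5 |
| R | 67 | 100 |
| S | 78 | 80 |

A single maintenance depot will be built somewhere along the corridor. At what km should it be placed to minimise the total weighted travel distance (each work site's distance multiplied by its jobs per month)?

x = 67

For a sum of weighted absolute distances on a line, the optimum is the weighted median (not the mean). Total weight W = 230; half-weight = 115.
Sort by position and accumulate weight:
  km 18 (P, w=45) → cum 45
  km 41 (Q, w=5) → cum 50
  km 67 (R, w=100) → cum 150  ≥ 115 → median here
  km 78 (S, w=80) → cum 230
Optimal location: km 67.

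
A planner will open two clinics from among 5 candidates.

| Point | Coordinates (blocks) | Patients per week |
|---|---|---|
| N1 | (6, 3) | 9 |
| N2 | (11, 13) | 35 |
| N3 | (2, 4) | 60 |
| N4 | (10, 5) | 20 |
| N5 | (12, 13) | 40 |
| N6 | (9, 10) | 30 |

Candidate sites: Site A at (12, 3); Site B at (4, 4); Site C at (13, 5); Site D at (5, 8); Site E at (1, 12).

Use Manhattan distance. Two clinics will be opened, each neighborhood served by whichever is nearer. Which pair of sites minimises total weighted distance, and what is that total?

Evaluate every pair (each demand assigned to the nearer of the two):
  {Site B, Site C}: total = 1187
  {Site A, Site B}: total = 1312
  {Site B, Site D}: total = 1332
  {Site C, Site D}: total = 1424
  {Site B, Site E}: total = 1452
  {Site A, Site D}: total = 1519
  {Site C, Site E}: total = 1661
  {Site D, Site E}: total = 1679
  {Site A, Site C}: total = 1754
  {Site A, Site E}: total = 1759
Best pair: {Site B, Site C} with total 1187.

{Site B, Site C}, total 1187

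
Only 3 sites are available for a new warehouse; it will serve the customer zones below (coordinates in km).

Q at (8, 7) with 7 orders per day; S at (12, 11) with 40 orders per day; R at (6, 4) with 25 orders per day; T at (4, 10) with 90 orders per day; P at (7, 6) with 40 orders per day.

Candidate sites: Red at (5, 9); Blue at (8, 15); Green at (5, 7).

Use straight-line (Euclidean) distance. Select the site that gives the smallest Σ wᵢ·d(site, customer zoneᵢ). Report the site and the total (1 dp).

Red, total 715.4 km

Total weighted distance at each candidate:
  Red (5, 9): total = 715.4
  Blue (8, 15): total = 1500.3
  Green (5, 7): total = 796.6
Minimum is at Red with total 715.4 km.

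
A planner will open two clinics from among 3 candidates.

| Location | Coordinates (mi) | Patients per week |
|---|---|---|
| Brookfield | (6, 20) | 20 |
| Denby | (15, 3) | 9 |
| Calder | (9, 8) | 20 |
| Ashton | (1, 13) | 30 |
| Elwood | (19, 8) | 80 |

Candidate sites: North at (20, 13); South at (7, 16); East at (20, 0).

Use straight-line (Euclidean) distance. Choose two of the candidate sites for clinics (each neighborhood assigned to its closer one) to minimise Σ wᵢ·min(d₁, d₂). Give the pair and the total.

{North, South}, total 957.2

Evaluate every pair (each demand assigned to the nearer of the two):
  {North, South}: total = 957.2
  {South, East}: total = 1146.1
  {North, East}: total = 1585.1
Best pair: {North, South} with total 957.2.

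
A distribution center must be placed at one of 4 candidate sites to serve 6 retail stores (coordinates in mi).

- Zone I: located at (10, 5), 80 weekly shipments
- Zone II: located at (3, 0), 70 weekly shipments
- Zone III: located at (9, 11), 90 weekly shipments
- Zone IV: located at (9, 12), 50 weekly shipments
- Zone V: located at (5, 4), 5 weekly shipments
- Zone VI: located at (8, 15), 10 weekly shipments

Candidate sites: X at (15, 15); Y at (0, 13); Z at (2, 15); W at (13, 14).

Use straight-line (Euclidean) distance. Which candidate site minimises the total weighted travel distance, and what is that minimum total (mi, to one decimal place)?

Total weighted distance at each candidate:
  X (15, 15): total = 3367.8
  Y (0, 13): total = 3374.9
  Z (2, 15): total = 3300.2
  W (13, 14): total = 2751.9
Minimum is at W with total 2751.9 mi.

W, total 2751.9 mi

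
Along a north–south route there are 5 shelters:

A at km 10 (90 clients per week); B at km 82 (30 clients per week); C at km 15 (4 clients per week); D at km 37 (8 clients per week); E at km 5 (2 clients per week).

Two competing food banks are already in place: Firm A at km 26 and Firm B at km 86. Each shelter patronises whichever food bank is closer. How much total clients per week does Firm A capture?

104

The indifferent point is the midpoint (26+86)/2 = 56; shelters left of it (closer to Firm A at 26) go to Firm A, those right go to Firm B.
  E at 5 (w=2) → Firm A
  A at 10 (w=90) → Firm A
  C at 15 (w=4) → Firm A
  D at 37 (w=8) → Firm A
  B at 82 (w=30) → Firm B
Firm A captures 104; Firm B captures 30.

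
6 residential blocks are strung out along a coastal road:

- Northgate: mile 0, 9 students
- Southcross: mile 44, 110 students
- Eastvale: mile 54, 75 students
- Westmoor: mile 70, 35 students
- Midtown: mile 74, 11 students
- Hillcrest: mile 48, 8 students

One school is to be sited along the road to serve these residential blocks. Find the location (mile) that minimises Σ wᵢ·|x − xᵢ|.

For a sum of weighted absolute distances on a line, the optimum is the weighted median (not the mean). Total weight W = 248; half-weight = 124.
Sort by position and accumulate weight:
  mile 0 (Northgate, w=9) → cum 9
  mile 44 (Southcross, w=110) → cum 119
  mile 48 (Hillcrest, w=8) → cum 127  ≥ 124 → median here
  mile 54 (Eastvale, w=75) → cum 202
  mile 70 (Westmoor, w=35) → cum 237
  mile 74 (Midtown, w=11) → cum 248
Optimal location: mile 48.

x = 48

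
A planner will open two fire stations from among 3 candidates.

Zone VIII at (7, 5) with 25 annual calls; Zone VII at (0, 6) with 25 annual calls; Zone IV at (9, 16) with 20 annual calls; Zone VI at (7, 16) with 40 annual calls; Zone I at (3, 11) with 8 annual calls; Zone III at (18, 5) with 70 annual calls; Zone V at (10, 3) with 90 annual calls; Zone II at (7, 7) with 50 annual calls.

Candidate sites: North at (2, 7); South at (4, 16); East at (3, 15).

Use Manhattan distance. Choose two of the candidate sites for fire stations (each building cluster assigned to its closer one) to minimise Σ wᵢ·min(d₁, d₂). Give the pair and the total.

{North, South}, total 3100

Evaluate every pair (each demand assigned to the nearer of the two):
  {North, South}: total = 3100
  {North, East}: total = 3212
  {South, East}: total = 4962
Best pair: {North, South} with total 3100.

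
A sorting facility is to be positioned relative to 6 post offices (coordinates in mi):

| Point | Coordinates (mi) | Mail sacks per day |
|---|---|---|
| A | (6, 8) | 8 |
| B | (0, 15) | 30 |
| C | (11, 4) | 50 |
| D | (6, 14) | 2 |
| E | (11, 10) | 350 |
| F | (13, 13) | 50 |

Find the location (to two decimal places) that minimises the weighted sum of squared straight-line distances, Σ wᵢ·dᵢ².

(10.43, 9.98)

The minimiser of Σwᵢ‖p−pᵢ‖² is the weighted centroid p* = (Σwᵢpᵢ)/(Σwᵢ).
Σwᵢ = 490.
Σwᵢxᵢ = 8·6 + 30·0 + 50·11 + 2·6 + 350·11 + 50·13 = 5110.
Σwᵢyᵢ = 8·8 + 30·15 + 50·4 + 2·14 + 350·10 + 50·13 = 4892.
x* = 5110/490 = 10.43, y* = 4892/490 = 9.98.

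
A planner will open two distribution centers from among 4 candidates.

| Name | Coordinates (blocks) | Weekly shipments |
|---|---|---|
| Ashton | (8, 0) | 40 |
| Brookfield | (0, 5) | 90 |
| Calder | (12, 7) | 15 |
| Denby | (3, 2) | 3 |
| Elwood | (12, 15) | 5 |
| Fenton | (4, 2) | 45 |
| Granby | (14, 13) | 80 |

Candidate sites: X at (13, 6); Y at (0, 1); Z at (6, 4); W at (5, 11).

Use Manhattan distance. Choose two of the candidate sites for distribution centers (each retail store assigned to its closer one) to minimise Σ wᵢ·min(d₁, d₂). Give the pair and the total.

{X, Y}, total 1677

Evaluate every pair (each demand assigned to the nearer of the two):
  {X, Y}: total = 1677
  {X, Z}: total = 1785
  {Y, W}: total = 2057
  {Z, W}: total = 2135
  {Y, Z}: total = 2372
  {X, W}: total = 2633
Best pair: {X, Y} with total 1677.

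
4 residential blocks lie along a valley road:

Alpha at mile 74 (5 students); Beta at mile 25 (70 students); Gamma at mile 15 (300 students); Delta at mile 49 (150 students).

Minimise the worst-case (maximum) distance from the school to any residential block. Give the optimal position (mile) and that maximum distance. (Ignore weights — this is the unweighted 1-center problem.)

location 44.5, max distance 29.5

The 1-center on a line is the midpoint of the two extreme points: leftmost at 15, rightmost at 74.
Optimal location = (15 + 74)/2 = 44.5; maximum distance = (74 − 15)/2 = 29.5.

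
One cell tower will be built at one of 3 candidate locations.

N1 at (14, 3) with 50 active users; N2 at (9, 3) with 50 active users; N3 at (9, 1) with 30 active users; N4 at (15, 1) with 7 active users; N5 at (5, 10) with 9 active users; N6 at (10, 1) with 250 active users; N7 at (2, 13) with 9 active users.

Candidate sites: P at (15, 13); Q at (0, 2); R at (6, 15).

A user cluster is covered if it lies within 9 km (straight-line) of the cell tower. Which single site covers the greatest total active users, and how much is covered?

R, covering 18

Coverage radius r = 9 km; a point is covered iff (Δx)²+(Δy)² ≤ 9² = 81.
  P (15, 13): covers {none} → 0
  Q (0, 2): covers {none} → 0
  R (6, 15): covers {N5, N7} → 18
Maximum coverage at R: 18 active users.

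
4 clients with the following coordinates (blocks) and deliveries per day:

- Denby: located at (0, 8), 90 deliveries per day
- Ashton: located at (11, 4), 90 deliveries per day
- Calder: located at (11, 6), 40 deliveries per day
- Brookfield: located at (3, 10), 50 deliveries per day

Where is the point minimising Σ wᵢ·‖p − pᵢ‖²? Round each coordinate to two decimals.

(5.85, 6.74)

The minimiser of Σwᵢ‖p−pᵢ‖² is the weighted centroid p* = (Σwᵢpᵢ)/(Σwᵢ).
Σwᵢ = 270.
Σwᵢxᵢ = 90·0 + 90·11 + 40·11 + 50·3 = 1580.
Σwᵢyᵢ = 90·8 + 90·4 + 40·6 + 50·10 = 1820.
x* = 1580/270 = 5.85, y* = 1820/270 = 6.74.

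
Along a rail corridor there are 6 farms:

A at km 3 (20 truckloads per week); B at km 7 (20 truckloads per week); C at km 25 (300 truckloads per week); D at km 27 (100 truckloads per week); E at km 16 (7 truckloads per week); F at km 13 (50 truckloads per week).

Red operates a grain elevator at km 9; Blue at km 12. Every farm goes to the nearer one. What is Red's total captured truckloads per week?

The indifferent point is the midpoint (9+12)/2 = 10.5; farms left of it (closer to Red at 9) go to Red, those right go to Blue.
  A at 3 (w=20) → Red
  B at 7 (w=20) → Red
  F at 13 (w=50) → Blue
  E at 16 (w=7) → Blue
  C at 25 (w=300) → Blue
  D at 27 (w=100) → Blue
Red captures 40; Blue captures 457.

40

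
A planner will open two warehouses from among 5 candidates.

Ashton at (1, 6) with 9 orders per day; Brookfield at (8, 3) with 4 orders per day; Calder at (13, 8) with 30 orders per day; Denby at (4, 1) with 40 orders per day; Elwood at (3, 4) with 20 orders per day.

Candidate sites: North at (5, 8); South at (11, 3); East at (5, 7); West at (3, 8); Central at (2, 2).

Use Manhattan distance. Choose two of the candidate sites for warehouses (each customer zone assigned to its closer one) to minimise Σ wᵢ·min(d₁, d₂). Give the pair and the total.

{South, Central}, total 447

Evaluate every pair (each demand assigned to the nearer of the two):
  {South, Central}: total = 447
  {North, Central}: total = 493
  {East, Central}: total = 523
  {West, Central}: total = 544
  {South, East}: total = 647
  {South, West}: total = 658
  {North, East}: total = 693
  {East, West}: total = 694
  {North, West}: total = 708
  {North, South}: total = 716
Best pair: {South, Central} with total 447.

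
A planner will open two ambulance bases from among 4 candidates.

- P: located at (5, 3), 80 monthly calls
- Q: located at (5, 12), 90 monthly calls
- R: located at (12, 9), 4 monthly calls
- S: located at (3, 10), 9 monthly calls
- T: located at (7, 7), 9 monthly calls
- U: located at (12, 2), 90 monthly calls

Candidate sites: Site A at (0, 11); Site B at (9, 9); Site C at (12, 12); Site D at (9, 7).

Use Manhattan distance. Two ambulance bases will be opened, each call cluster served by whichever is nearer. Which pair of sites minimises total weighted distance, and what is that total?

{Site A, Site D}, total 1974

Evaluate every pair (each demand assigned to the nearer of the two):
  {Site A, Site D}: total = 1974
  {Site B, Site D}: total = 2083
  {Site C, Site D}: total = 2101
  {Site A, Site B}: total = 2324
  {Site B, Site C}: total = 2441
  {Site A, Site C}: total = 2618
Best pair: {Site A, Site D} with total 1974.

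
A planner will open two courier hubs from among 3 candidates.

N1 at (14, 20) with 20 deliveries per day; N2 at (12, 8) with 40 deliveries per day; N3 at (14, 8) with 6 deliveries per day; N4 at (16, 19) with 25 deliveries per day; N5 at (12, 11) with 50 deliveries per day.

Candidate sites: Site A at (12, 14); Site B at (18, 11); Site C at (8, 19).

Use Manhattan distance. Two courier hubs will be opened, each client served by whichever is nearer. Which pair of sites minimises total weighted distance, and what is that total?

Evaluate every pair (each demand assigned to the nearer of the two):
  {Site A, Site C}: total = 778
  {Site A, Site B}: total = 817
  {Site B, Site C}: total = 1042
Best pair: {Site A, Site C} with total 778.

{Site A, Site C}, total 778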